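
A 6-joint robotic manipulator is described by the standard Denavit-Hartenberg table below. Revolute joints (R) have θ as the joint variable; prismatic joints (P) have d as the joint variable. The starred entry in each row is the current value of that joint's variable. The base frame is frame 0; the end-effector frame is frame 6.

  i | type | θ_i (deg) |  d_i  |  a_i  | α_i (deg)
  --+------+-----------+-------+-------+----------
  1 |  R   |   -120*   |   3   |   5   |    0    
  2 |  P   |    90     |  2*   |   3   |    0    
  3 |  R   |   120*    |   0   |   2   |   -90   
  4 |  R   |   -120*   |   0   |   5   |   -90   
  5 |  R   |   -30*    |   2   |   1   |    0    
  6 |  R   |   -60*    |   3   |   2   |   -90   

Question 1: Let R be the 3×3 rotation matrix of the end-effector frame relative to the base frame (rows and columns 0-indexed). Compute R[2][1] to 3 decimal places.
-0.500

End-effector y-axis (col 1 of R) = (0.0000,-0.8660,-0.5000)
R[2][1] = -0.5000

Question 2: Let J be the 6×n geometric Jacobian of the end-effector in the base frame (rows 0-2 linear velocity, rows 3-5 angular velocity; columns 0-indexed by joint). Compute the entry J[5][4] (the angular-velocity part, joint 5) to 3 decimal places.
axis z_4 = (-0.0000,0.8660,0.5000); lever o_n−o_4 = (-2.5000,3.8971,3.2500)
cross product → J_v[:, 4] = (0.8660,-1.2500,2.1651)
J_ω[:, 4] = z_4
entry J[5][4] = 0.5000

0.500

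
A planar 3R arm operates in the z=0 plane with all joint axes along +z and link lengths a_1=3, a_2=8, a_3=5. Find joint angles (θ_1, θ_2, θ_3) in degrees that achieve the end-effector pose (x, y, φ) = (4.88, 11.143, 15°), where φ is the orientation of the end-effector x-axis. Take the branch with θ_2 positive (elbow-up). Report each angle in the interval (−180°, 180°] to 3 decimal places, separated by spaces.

wrist centre = target − a_3·(cos φ, sin φ) = (0.0504, 9.8489)
cos θ_2 = (97.0035−3²−8²)/(2·3·8) = 0.5001; θ_2 = 59.9952° (elbow-up)
β = atan2(9.8489,0.0504) = 89.7070°; ψ = atan2(6.9279,7.0006) = 44.7009°
θ_1 = β − ψ = 45.0061°
θ_3 = φ − θ_1 − θ_2 = -90.0013° (wrapped to (-180°,180°])

45.006 59.995 -90.001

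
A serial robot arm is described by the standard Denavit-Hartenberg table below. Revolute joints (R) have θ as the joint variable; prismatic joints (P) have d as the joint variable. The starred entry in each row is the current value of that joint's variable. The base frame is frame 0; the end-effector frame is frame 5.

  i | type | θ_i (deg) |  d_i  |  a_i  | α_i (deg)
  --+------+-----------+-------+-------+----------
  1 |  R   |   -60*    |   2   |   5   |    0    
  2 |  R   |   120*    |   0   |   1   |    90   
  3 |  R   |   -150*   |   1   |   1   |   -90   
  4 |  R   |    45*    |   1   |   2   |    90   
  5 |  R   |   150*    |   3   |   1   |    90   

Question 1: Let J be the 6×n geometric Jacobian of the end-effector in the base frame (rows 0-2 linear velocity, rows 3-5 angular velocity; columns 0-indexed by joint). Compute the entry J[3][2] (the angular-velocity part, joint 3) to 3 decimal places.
axis z_2 = (0.8660,-0.5000,0.0000); lever o_n−o_2 = (0.6849,-3.4526,-3.2606)
cross product → J_v[:, 2] = (1.6303,2.8238,-2.6476)
J_ω[:, 2] = z_2
entry J[3][2] = 0.8660

0.866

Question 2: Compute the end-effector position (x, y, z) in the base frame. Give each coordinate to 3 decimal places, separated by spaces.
after link 1: o_1 = (2.5000, -4.3301, 2.0000)
after link 2: o_2 = (3.0000, -3.4641, 2.0000)
after link 3: o_3 = (3.4330, -4.7141, 1.5000)
after link 4: o_4 = (1.8459, -4.6346, -0.0731)
after link 5: o_5 = (3.6849, -6.9167, -1.2606)

3.685 -6.917 -1.261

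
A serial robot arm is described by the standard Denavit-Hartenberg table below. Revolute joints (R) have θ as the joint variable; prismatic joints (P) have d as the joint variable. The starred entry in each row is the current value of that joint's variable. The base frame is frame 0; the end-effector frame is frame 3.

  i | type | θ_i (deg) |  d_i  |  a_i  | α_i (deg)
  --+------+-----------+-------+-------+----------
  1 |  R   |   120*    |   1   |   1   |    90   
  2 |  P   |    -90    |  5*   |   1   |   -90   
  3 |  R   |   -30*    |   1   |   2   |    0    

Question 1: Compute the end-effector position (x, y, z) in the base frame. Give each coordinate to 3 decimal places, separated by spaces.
after link 1: o_1 = (-0.5000, 0.8660, 1.0000)
after link 2: o_2 = (3.8301, 3.3660, 0.0000)
after link 3: o_3 = (4.1962, 4.7321, -1.7321)

4.196 4.732 -1.732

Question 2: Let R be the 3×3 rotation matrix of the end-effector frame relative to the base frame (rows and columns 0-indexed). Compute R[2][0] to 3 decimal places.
-0.866

End-effector x-axis (col 0 of R) = (0.4330,0.2500,-0.8660)
R[2][0] = -0.8660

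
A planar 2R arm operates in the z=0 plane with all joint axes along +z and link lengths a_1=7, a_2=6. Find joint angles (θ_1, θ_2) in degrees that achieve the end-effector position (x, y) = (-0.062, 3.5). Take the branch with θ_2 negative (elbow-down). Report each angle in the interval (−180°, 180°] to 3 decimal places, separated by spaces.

cos θ_2 = (12.2538−7²−6²)/(2·7·6) = -0.8660; θ_2 = -150.0000° (elbow-down)
β = atan2(3.5000,-0.0620) = 91.0148°; ψ = atan2(-3.0000,1.8038) = -58.9822°
θ_1 = β − ψ = 149.9971°

149.997 -150.000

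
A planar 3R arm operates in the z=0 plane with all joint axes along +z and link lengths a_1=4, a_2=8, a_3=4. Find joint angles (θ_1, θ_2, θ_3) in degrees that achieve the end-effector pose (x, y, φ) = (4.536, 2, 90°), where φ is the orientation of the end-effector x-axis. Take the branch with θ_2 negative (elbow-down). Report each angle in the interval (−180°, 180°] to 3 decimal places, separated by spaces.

wrist centre = target − a_3·(cos φ, sin φ) = (4.5360, -2.0000)
cos θ_2 = (24.5753−4²−8²)/(2·4·8) = -0.8660; θ_2 = -149.9983° (elbow-down)
β = atan2(-2.0000,4.5360) = -23.7935°; ψ = atan2(-4.0002,-2.9281) = -126.2036°
θ_1 = β − ψ = 102.4101°
θ_3 = φ − θ_1 − θ_2 = 137.5883° (wrapped to (-180°,180°])

102.410 -149.998 137.588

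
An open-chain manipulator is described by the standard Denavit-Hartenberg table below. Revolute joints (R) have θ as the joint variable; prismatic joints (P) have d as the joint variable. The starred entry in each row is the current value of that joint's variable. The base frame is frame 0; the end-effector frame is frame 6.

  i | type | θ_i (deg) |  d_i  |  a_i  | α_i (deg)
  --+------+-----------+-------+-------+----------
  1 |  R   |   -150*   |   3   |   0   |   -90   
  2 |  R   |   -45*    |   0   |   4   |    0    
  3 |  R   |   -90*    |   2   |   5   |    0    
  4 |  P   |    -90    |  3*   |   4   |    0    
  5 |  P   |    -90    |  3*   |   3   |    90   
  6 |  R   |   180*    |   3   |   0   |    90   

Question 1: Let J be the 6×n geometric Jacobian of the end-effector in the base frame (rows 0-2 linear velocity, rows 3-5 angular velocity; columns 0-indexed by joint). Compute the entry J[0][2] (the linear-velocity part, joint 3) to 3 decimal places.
-0.612

axis z_2 = (0.5000,-0.8660,0.0000); lever o_n−o_2 = (5.8371,-5.8675,0.7071)
cross product → J_v[:, 2] = (-0.6124,-0.3536,2.1213)
J_ω[:, 2] = z_2
entry J[0][2] = -0.6124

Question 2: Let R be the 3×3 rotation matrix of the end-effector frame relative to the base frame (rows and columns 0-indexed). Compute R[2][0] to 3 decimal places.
0.707

End-effector x-axis (col 0 of R) = (0.6124,0.3536,0.7071)
R[2][0] = 0.7071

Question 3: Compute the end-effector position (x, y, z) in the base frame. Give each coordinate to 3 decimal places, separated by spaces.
3.388 -7.282 6.536

after link 1: o_1 = (0.0000, 0.0000, 3.0000)
after link 2: o_2 = (-2.4495, -1.4142, 5.8284)
after link 3: o_3 = (1.6124, -1.3785, 9.3640)
after link 4: o_4 = (5.5619, -2.5624, 6.5355)
after link 5: o_5 = (5.2247, -6.2211, 4.4142)
after link 6: o_6 = (3.3876, -7.2818, 6.5355)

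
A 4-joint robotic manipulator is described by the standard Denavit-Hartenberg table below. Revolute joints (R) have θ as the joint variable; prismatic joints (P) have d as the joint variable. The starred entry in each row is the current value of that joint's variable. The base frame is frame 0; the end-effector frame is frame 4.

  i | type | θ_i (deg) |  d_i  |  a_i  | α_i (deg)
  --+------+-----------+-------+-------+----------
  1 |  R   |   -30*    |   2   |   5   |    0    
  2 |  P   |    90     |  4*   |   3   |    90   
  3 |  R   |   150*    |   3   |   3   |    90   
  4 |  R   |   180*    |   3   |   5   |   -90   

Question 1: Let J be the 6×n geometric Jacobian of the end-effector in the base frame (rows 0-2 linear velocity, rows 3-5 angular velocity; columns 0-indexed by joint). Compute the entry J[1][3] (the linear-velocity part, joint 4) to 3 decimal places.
axis z_3 = (0.2500,0.4330,0.8660); lever o_n−o_3 = (2.9151,5.0490,0.0981)
cross product → J_v[:, 3] = (-4.3301,2.5000,0.0000)
J_ω[:, 3] = z_3
entry J[1][3] = 2.5000

2.500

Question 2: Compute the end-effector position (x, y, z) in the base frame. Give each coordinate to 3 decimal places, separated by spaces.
after link 1: o_1 = (4.3301, -2.5000, 2.0000)
after link 2: o_2 = (5.8301, 0.0981, 6.0000)
after link 3: o_3 = (7.1292, -3.6519, 7.5000)
after link 4: o_4 = (10.0442, 1.3971, 7.5981)

10.044 1.397 7.598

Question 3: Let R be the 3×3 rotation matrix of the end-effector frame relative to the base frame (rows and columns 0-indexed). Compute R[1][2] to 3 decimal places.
0.500

End-effector z-axis (col 2 of R) = (-0.8660,0.5000,-0.0000)
R[1][2] = 0.5000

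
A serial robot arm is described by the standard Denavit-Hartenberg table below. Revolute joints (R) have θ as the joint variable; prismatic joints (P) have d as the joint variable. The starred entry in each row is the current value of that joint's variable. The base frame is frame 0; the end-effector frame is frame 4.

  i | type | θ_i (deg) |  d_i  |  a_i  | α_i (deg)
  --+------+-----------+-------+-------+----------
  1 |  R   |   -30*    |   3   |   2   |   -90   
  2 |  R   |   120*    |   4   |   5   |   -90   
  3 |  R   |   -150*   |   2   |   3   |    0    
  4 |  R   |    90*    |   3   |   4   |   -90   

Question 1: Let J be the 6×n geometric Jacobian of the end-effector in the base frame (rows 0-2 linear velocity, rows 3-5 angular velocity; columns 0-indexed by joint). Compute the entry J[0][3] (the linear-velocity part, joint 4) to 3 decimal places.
axis z_3 = (-0.7500,0.4330,0.5000); lever o_n−o_3 = (-1.3840,4.7990,-0.2321)
cross product → J_v[:, 3] = (-2.5000,-0.8660,-3.0000)
J_ω[:, 3] = z_3
entry J[0][3] = -2.5000

-2.500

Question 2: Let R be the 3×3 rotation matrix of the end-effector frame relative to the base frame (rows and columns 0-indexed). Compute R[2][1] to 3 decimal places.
End-effector y-axis (col 1 of R) = (0.7500,-0.4330,-0.5000)
R[2][1] = -0.5000

-0.500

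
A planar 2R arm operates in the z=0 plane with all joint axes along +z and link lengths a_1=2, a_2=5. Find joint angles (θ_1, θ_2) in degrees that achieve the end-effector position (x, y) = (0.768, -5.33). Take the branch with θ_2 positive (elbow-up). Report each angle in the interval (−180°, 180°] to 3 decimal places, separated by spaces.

-150.002 90.004

cos θ_2 = (28.9987−2²−5²)/(2·2·5) = -0.0001; θ_2 = 90.0037° (elbow-up)
β = atan2(-5.3300,0.7680) = -81.8007°; ψ = atan2(5.0000,1.9997) = 68.2017°
θ_1 = β − ψ = -150.0024°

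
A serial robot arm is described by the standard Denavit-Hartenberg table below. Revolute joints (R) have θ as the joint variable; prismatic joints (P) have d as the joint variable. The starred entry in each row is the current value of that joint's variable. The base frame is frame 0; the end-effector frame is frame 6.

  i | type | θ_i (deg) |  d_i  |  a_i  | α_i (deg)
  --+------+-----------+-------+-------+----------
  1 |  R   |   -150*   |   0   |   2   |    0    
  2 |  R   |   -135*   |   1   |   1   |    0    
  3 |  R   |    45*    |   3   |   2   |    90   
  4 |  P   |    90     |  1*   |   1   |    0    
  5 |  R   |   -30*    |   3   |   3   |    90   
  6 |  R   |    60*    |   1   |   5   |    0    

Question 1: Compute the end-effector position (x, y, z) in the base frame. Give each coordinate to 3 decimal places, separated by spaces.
after link 1: o_1 = (-1.7321, -1.0000, 0.0000)
after link 2: o_2 = (-1.4732, -0.0341, 1.0000)
after link 3: o_3 = (-2.4732, 1.6980, 4.0000)
after link 4: o_4 = (-1.6072, 2.1980, 5.0000)
after link 5: o_5 = (0.2409, 4.9970, 7.5981)
after link 6: o_6 = (2.9329, 8.9946, 9.2631)

2.933 8.995 9.263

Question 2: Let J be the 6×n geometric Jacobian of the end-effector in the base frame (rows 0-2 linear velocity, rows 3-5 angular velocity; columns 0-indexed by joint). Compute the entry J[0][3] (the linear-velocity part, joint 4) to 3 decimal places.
prismatic axis z_3 = (0.8660,0.5000,0.0000)
J_v[:, 3] = z_3; J_ω[:, 3] = (0,0,0)
entry J[0][3] = 0.8660

0.866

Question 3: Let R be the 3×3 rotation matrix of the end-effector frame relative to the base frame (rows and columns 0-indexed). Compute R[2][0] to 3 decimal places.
End-effector x-axis (col 0 of R) = (0.6250,0.6495,0.4330)
R[2][0] = 0.4330

0.433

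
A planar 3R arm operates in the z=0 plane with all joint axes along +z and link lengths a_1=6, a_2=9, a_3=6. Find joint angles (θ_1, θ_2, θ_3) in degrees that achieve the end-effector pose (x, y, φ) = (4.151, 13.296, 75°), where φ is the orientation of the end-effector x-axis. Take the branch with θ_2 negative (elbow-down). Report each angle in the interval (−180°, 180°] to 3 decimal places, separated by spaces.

149.997 -119.996 44.998

wrist centre = target − a_3·(cos φ, sin φ) = (2.5981, 7.5004)
cos θ_2 = (63.0067−6²−9²)/(2·6·9) = -0.4999; θ_2 = -119.9959° (elbow-down)
β = atan2(7.5004,2.5981) = 70.8944°; ψ = atan2(-7.7946,1.5006) = -79.1031°
θ_1 = β − ψ = 149.9975°
θ_3 = φ − θ_1 − θ_2 = 44.9984° (wrapped to (-180°,180°])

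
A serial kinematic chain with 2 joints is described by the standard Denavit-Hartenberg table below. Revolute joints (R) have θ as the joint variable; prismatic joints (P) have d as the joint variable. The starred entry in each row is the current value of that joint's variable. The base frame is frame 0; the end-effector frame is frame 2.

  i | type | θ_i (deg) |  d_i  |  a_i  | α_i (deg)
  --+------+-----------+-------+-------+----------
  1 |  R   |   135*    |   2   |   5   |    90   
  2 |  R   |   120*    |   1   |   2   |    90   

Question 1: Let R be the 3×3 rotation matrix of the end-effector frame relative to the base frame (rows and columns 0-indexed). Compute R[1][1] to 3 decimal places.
0.707

End-effector y-axis (col 1 of R) = (0.7071,0.7071,0.0000)
R[1][1] = 0.7071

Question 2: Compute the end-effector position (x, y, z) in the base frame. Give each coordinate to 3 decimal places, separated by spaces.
after link 1: o_1 = (-3.5355, 3.5355, 2.0000)
after link 2: o_2 = (-2.1213, 3.5355, 3.7321)

-2.121 3.536 3.732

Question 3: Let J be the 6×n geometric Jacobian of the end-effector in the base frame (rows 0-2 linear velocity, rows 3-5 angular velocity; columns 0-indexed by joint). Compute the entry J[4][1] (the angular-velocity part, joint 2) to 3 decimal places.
axis z_1 = (0.7071,0.7071,0.0000); lever o_n−o_1 = (1.4142,0.0000,1.7321)
cross product → J_v[:, 1] = (1.2247,-1.2247,-1.0000)
J_ω[:, 1] = z_1
entry J[4][1] = 0.7071

0.707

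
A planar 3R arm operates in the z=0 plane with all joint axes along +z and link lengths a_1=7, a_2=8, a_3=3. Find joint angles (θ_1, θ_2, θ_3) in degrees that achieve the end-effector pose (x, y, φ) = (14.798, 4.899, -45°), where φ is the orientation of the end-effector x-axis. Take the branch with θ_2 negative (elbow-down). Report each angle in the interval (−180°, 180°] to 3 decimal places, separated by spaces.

45.007 -30.012 -59.995

wrist centre = target − a_3·(cos φ, sin φ) = (12.6767, 7.0203)
cos θ_2 = (209.9831−7²−8²)/(2·7·8) = 0.8659; θ_2 = -30.0120° (elbow-down)
β = atan2(7.0203,12.6767) = 28.9776°; ψ = atan2(-4.0015,13.9274) = -16.0298°
θ_1 = β − ψ = 45.0074°
θ_3 = φ − θ_1 − θ_2 = -59.9954° (wrapped to (-180°,180°])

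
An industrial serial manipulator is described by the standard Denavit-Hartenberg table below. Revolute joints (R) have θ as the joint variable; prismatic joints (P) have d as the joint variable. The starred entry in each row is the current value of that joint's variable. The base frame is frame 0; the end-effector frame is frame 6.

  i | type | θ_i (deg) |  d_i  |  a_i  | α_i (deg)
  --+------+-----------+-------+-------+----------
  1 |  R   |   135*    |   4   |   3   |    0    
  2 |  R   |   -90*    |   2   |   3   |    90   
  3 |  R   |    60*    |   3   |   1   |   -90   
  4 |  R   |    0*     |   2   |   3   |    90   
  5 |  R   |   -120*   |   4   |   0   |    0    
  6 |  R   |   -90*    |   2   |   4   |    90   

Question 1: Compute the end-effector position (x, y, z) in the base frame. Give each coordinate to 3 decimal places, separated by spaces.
after link 1: o_1 = (-2.1213, 2.1213, 4.0000)
after link 2: o_2 = (0.0000, 4.2426, 6.0000)
after link 3: o_3 = (2.4749, 2.4749, 6.8660)
after link 4: o_4 = (2.3108, 2.3108, 10.4641)
after link 5: o_5 = (5.1392, -0.5176, 10.4641)
after link 6: o_6 = (4.1039, -4.3813, 8.4641)

4.104 -4.381 8.464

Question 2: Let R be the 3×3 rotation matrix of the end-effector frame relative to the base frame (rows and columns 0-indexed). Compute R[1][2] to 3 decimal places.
End-effector z-axis (col 2 of R) = (-0.3536,-0.3536,0.8660)
R[1][2] = -0.3536

-0.354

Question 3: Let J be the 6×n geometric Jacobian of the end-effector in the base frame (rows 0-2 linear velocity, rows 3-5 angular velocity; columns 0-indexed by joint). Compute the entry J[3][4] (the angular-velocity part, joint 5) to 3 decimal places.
0.707

axis z_4 = (0.7071,-0.7071,0.0000); lever o_n−o_4 = (1.7932,-6.6921,-2.0000)
cross product → J_v[:, 4] = (1.4142,1.4142,-3.4641)
J_ω[:, 4] = z_4
entry J[3][4] = 0.7071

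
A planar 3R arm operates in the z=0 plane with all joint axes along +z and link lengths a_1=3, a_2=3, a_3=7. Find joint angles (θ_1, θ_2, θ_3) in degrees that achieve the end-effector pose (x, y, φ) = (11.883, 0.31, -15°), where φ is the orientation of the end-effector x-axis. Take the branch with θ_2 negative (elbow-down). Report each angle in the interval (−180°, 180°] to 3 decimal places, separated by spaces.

44.995 -44.983 -15.012

wrist centre = target − a_3·(cos φ, sin φ) = (5.1215, 2.1217)
cos θ_2 = (30.7317−3²−3²)/(2·3·3) = 0.7073; θ_2 = -44.9829° (elbow-down)
β = atan2(2.1217,5.1215) = 22.5032°; ψ = atan2(-2.1207,5.1220) = -22.4915°
θ_1 = β − ψ = 44.9946°
θ_3 = φ − θ_1 − θ_2 = -15.0117° (wrapped to (-180°,180°])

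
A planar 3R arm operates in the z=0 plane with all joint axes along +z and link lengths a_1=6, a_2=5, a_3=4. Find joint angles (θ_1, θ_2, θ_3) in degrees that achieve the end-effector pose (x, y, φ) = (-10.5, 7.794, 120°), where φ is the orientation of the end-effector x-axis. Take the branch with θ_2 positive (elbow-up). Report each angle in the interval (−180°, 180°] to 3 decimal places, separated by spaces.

wrist centre = target − a_3·(cos φ, sin φ) = (-8.5000, 4.3299)
cos θ_2 = (90.9980−6²−5²)/(2·6·5) = 0.5000; θ_2 = 60.0022° (elbow-up)
β = atan2(4.3299,-8.5000) = 153.0057°; ψ = atan2(4.3302,8.4998) = 26.9965°
θ_1 = β − ψ = 126.0092°
θ_3 = φ − θ_1 − θ_2 = -66.0114° (wrapped to (-180°,180°])

126.009 60.002 -66.011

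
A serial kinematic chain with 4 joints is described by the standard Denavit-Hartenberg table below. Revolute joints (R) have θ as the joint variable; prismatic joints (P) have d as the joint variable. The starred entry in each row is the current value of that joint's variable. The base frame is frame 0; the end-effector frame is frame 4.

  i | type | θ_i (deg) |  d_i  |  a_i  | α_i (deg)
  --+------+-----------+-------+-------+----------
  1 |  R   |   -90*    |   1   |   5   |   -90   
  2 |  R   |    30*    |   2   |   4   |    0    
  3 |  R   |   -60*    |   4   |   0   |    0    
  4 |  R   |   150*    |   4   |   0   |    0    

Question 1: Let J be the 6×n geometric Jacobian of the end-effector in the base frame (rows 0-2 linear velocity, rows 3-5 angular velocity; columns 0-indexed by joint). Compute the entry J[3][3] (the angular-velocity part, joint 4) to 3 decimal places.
1.000

axis z_3 = (1.0000,0.0000,0.0000); lever o_n−o_3 = (4.0000,0.0000,0.0000)
cross product → J_v[:, 3] = (0.0000,0.0000,-0.0000)
J_ω[:, 3] = z_3
entry J[3][3] = 1.0000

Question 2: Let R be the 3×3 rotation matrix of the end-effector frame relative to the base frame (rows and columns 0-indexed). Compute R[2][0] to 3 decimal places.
End-effector x-axis (col 0 of R) = (0.0000,0.5000,-0.8660)
R[2][0] = -0.8660

-0.866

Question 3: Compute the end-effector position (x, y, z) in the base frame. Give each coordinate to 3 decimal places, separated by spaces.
after link 1: o_1 = (0.0000, -5.0000, 1.0000)
after link 2: o_2 = (2.0000, -8.4641, -1.0000)
after link 3: o_3 = (6.0000, -8.4641, -1.0000)
after link 4: o_4 = (10.0000, -8.4641, -1.0000)

10.000 -8.464 -1.000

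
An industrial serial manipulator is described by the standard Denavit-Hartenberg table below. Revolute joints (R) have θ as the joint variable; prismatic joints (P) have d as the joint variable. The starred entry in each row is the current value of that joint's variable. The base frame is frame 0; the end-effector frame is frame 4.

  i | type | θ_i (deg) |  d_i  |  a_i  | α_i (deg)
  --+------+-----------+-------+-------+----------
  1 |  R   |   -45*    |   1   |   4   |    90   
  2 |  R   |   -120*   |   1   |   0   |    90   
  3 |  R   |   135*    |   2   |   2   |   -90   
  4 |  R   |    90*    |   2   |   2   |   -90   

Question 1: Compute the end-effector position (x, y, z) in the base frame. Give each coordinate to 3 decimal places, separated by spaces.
after link 1: o_1 = (2.8284, -2.8284, 1.0000)
after link 2: o_2 = (2.1213, -3.5355, 1.0000)
after link 3: o_3 = (0.3966, -3.8108, 3.2247)
after link 4: o_4 = (3.1213, -4.5355, 3.4495)

3.121 -4.536 3.449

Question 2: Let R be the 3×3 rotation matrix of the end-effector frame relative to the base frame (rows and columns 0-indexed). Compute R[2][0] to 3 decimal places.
End-effector x-axis (col 0 of R) = (0.6124,-0.6124,-0.5000)
R[2][0] = -0.5000

-0.500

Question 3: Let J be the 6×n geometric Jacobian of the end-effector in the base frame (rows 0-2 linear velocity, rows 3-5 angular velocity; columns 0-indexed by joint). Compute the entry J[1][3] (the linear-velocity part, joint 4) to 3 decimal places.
1.500

axis z_3 = (0.7500,0.2500,0.6124); lever o_n−o_3 = (2.7247,-0.7247,0.2247)
cross product → J_v[:, 3] = (0.5000,1.5000,-1.2247)
J_ω[:, 3] = z_3
entry J[1][3] = 1.5000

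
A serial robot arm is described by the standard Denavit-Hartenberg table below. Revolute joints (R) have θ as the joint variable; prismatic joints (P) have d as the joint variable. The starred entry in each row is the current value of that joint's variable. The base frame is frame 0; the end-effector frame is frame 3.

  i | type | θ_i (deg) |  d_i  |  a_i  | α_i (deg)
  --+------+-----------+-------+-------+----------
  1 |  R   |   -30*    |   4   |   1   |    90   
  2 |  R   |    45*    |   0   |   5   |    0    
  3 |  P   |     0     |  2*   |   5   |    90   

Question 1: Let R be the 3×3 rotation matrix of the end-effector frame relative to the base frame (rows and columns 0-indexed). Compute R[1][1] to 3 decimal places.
End-effector y-axis (col 1 of R) = (-0.5000,-0.8660,0.0000)
R[1][1] = -0.8660

-0.866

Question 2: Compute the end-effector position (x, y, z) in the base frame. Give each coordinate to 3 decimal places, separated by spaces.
5.990 -5.768 11.071

after link 1: o_1 = (0.8660, -0.5000, 4.0000)
after link 2: o_2 = (3.9279, -2.2678, 7.5355)
after link 3: o_3 = (5.9897, -5.7676, 11.0711)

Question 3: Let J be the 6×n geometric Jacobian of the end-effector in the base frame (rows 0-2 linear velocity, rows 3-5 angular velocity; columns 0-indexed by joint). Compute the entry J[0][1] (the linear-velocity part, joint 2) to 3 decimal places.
axis z_1 = (-0.5000,-0.8660,0.0000); lever o_n−o_1 = (5.1237,-5.2676,7.0711)
cross product → J_v[:, 1] = (-6.1237,3.5355,7.0711)
J_ω[:, 1] = z_1
entry J[0][1] = -6.1237

-6.124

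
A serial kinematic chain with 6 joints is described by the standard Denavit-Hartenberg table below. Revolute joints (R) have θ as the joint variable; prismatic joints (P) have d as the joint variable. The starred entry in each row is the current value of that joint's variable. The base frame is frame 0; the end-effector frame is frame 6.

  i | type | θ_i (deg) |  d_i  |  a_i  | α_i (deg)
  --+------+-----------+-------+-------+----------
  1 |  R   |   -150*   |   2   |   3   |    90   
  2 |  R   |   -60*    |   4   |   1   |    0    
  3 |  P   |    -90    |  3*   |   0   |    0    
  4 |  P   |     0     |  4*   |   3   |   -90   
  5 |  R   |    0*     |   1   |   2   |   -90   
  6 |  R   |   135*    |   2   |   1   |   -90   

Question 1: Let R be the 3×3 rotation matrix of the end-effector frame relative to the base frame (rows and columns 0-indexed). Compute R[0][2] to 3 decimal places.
End-effector z-axis (col 2 of R) = (-0.8365,-0.4830,-0.2588)
R[0][2] = -0.8365

-0.837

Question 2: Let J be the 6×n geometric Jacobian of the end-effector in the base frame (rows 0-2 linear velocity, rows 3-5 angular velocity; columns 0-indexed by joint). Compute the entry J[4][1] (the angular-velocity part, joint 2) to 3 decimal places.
0.866

axis z_1 = (-0.5000,0.8660,0.0000); lever o_n−o_1 = (-1.8402,9.3299,-3.2661)
cross product → J_v[:, 1] = (-2.8285,-1.6331,-3.0713)
J_ω[:, 1] = z_1
entry J[4][1] = 0.8660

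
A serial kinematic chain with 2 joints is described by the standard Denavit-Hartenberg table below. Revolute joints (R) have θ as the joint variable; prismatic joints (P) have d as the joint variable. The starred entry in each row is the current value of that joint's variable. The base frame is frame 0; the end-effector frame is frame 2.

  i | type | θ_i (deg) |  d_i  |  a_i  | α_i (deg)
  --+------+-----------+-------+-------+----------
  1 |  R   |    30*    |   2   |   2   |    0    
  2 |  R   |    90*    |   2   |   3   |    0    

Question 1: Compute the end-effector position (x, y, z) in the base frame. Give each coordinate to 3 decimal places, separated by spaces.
0.232 3.598 4.000

after link 1: o_1 = (1.7321, 1.0000, 2.0000)
after link 2: o_2 = (0.2321, 3.5981, 4.0000)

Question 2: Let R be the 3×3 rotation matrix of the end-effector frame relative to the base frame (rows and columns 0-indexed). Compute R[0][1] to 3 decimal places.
-0.866

End-effector y-axis (col 1 of R) = (-0.8660,-0.5000,0.0000)
R[0][1] = -0.8660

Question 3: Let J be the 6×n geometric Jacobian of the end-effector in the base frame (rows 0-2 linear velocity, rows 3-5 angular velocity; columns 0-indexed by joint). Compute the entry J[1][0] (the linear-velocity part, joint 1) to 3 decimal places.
0.232

axis z_0 = ẑ; lever o_n−o_0 = (0.2321,3.5981,4.0000)
cross product → J_v[:, 0] = (-3.5981,0.2321,0.0000)
J_ω[:, 0] = z_0
entry J[1][0] = 0.2321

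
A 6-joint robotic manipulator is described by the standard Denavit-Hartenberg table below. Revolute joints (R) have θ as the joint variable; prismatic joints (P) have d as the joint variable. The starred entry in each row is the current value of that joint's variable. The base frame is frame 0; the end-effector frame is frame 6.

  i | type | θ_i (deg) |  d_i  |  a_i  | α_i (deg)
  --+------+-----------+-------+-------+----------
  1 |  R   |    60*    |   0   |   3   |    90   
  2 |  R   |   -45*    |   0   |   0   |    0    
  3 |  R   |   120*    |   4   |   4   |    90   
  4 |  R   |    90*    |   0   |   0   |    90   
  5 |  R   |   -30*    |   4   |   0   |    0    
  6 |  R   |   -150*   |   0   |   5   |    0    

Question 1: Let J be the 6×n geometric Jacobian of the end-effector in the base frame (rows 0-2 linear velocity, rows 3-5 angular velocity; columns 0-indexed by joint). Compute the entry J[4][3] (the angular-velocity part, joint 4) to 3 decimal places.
axis z_3 = (0.4830,0.8365,-0.2588); lever o_n−o_3 = (-3.8125,3.3966,3.8637)
cross product → J_v[:, 3] = (4.1111,-0.8793,4.8296)
J_ω[:, 3] = z_3
entry J[4][3] = 0.8365

0.837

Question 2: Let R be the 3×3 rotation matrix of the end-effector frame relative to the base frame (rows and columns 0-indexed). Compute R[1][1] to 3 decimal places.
-0.837

End-effector y-axis (col 1 of R) = (-0.4830,-0.8365,0.2588)
R[1][1] = -0.8365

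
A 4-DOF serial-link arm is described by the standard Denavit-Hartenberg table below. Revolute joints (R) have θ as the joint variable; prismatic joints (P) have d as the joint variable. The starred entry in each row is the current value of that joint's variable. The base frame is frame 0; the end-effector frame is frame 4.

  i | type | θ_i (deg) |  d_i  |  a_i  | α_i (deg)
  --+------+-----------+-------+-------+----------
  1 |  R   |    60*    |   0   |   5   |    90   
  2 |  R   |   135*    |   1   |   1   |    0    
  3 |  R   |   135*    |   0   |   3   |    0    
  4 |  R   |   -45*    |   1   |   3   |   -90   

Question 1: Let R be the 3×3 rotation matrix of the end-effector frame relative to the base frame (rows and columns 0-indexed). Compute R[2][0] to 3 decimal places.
-0.707

End-effector x-axis (col 0 of R) = (-0.3536,-0.6124,-0.7071)
R[2][0] = -0.7071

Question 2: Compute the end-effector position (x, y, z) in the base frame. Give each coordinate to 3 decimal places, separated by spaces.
2.818 0.881 -4.414

after link 1: o_1 = (2.5000, 4.3301, 0.0000)
after link 2: o_2 = (3.0125, 3.2178, 0.7071)
after link 3: o_3 = (3.0125, 3.2178, -2.2929)
after link 4: o_4 = (2.8178, 0.8806, -4.4142)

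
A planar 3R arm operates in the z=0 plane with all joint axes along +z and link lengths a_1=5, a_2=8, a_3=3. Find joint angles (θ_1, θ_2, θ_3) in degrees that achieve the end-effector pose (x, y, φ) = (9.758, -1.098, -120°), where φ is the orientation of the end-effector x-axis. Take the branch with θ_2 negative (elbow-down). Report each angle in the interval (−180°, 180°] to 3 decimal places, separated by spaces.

wrist centre = target − a_3·(cos φ, sin φ) = (11.2580, 1.5001)
cos θ_2 = (128.9928−5²−8²)/(2·5·8) = 0.4999; θ_2 = -60.0060° (elbow-down)
β = atan2(1.5001,11.2580) = 7.5897°; ψ = atan2(-6.9286,8.9993) = -37.5930°
θ_1 = β − ψ = 45.1827°
θ_3 = φ − θ_1 − θ_2 = -105.1767° (wrapped to (-180°,180°])

45.183 -60.006 -105.177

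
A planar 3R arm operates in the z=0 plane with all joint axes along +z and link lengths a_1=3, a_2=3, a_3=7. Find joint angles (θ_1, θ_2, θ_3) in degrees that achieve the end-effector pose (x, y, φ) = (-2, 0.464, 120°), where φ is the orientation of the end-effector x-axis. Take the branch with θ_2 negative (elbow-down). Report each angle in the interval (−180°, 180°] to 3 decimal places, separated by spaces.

wrist centre = target − a_3·(cos φ, sin φ) = (1.5000, -5.5982)
cos θ_2 = (33.5896−3²−3²)/(2·3·3) = 0.8661; θ_2 = -29.9928° (elbow-down)
β = atan2(-5.5982,1.5000) = -75.0003°; ψ = atan2(-1.4997,5.5983) = -14.9964°
θ_1 = β − ψ = -60.0039°
θ_3 = φ − θ_1 − θ_2 = -150.0034° (wrapped to (-180°,180°])

-60.004 -29.993 -150.003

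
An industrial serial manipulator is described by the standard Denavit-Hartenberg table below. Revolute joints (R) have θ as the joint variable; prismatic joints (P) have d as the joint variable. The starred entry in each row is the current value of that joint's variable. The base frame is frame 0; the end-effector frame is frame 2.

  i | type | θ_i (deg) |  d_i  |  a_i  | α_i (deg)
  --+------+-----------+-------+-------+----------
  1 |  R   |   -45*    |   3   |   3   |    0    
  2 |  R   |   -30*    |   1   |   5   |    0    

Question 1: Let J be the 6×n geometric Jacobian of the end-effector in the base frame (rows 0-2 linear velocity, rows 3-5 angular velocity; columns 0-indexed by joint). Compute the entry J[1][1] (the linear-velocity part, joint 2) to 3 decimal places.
axis z_1 = (0.0000,0.0000,1.0000); lever o_n−o_1 = (1.2941,-4.8296,1.0000)
cross product → J_v[:, 1] = (4.8296,1.2941,-0.0000)
J_ω[:, 1] = z_1
entry J[1][1] = 1.2941

1.294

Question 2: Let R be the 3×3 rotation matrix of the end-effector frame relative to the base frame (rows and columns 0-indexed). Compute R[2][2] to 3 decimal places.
End-effector z-axis (col 2 of R) = (0.0000,0.0000,1.0000)
R[2][2] = 1.0000

1.000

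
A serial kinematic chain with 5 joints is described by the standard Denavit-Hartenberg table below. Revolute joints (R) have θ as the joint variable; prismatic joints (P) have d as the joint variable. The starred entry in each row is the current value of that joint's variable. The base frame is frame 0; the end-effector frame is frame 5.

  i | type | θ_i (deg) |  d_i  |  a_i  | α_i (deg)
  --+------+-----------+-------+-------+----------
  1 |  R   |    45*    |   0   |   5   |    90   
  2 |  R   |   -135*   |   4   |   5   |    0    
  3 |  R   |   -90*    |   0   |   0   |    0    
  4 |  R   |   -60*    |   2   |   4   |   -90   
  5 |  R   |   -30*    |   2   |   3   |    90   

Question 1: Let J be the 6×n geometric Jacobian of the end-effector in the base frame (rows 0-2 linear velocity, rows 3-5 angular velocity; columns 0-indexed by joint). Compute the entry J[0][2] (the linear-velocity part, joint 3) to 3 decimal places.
-4.873

axis z_2 = (0.7071,-0.7071,0.0000); lever o_n−o_2 = (2.3164,-2.6334,6.8909)
cross product → J_v[:, 2] = (-4.8726,-4.8726,-0.2241)
J_ω[:, 2] = z_2
entry J[0][2] = -4.8726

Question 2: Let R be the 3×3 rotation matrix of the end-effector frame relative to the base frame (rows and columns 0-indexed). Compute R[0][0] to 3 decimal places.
End-effector x-axis (col 0 of R) = (0.5120,-0.1951,0.8365)
R[0][0] = 0.5120

0.512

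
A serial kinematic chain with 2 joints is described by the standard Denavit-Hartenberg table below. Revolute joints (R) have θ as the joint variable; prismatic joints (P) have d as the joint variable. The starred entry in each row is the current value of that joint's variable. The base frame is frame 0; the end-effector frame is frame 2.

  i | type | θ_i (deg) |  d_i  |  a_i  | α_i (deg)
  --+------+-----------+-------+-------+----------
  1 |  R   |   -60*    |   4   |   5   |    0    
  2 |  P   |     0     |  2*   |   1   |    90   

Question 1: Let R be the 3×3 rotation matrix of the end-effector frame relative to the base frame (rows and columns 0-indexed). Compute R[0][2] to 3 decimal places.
End-effector z-axis (col 2 of R) = (-0.8660,-0.5000,0.0000)
R[0][2] = -0.8660

-0.866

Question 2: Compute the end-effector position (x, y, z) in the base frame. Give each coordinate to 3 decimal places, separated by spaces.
3.000 -5.196 6.000

after link 1: o_1 = (2.5000, -4.3301, 4.0000)
after link 2: o_2 = (3.0000, -5.1962, 6.0000)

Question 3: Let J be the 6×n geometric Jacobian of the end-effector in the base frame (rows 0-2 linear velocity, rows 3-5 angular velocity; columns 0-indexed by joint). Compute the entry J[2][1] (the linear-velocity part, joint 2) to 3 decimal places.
prismatic axis z_1 = (0.0000,0.0000,1.0000)
J_v[:, 1] = z_1; J_ω[:, 1] = (0,0,0)
entry J[2][1] = 1.0000

1.000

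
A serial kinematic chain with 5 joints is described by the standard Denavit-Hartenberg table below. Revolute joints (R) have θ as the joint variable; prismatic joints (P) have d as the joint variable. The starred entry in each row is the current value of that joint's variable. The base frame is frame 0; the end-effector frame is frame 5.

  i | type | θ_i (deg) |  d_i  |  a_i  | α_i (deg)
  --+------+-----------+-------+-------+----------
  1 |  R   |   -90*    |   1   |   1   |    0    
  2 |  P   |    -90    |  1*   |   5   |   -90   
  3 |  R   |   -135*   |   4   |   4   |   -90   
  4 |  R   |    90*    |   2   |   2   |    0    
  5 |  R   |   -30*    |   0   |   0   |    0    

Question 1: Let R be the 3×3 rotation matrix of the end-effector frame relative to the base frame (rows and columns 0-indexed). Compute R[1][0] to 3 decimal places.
0.866

End-effector x-axis (col 0 of R) = (0.3536,0.8660,0.3536)
R[1][0] = 0.8660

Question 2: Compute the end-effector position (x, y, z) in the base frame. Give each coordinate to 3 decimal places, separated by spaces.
-3.586 -3.000 6.243

after link 1: o_1 = (0.0000, -1.0000, 1.0000)
after link 2: o_2 = (-5.0000, -1.0000, 2.0000)
after link 3: o_3 = (-2.1716, -5.0000, 4.8284)
after link 4: o_4 = (-3.5858, -3.0000, 6.2426)
after link 5: o_5 = (-3.5858, -3.0000, 6.2426)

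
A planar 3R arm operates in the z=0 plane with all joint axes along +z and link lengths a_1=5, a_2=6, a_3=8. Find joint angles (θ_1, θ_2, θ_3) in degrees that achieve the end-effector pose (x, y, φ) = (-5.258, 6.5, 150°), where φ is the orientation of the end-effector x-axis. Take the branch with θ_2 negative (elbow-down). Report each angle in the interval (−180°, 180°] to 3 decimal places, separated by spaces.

149.992 -149.998 150.005

wrist centre = target − a_3·(cos φ, sin φ) = (1.6702, 2.5000)
cos θ_2 = (9.0396−5²−6²)/(2·5·6) = -0.8660; θ_2 = -149.9979° (elbow-down)
β = atan2(2.5000,1.6702) = 56.2539°; ψ = atan2(-3.0002,-0.1960) = -93.7386°
θ_1 = β − ψ = 149.9924°
θ_3 = φ − θ_1 − θ_2 = 150.0055° (wrapped to (-180°,180°])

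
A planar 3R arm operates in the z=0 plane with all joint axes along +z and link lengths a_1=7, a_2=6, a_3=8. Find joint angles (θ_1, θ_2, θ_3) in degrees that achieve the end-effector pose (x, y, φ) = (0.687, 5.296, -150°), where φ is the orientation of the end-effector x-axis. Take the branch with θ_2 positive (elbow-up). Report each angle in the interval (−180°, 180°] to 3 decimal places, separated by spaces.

30.005 44.990 135.004

wrist centre = target − a_3·(cos φ, sin φ) = (7.6152, 9.2960)
cos θ_2 = (144.4069−7²−6²)/(2·7·6) = 0.7072; θ_2 = 44.9904° (elbow-up)
β = atan2(9.2960,7.6152) = 50.6760°; ψ = atan2(4.2419,11.2434) = 20.6707°
θ_1 = β − ψ = 30.0053°
θ_3 = φ − θ_1 − θ_2 = 135.0043° (wrapped to (-180°,180°])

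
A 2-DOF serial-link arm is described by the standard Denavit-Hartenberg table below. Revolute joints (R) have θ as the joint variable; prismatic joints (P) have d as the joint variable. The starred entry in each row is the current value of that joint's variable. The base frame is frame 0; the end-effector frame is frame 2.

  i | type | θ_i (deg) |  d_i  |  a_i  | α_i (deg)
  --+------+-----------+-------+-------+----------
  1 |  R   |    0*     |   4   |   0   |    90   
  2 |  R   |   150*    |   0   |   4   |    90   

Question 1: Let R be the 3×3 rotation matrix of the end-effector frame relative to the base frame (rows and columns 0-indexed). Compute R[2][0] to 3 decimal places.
End-effector x-axis (col 0 of R) = (-0.8660,0.0000,0.5000)
R[2][0] = 0.5000

0.500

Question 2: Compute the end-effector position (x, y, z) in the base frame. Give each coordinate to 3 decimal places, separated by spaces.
after link 1: o_1 = (0.0000, 0.0000, 4.0000)
after link 2: o_2 = (-3.4641, 0.0000, 6.0000)

-3.464 0.000 6.000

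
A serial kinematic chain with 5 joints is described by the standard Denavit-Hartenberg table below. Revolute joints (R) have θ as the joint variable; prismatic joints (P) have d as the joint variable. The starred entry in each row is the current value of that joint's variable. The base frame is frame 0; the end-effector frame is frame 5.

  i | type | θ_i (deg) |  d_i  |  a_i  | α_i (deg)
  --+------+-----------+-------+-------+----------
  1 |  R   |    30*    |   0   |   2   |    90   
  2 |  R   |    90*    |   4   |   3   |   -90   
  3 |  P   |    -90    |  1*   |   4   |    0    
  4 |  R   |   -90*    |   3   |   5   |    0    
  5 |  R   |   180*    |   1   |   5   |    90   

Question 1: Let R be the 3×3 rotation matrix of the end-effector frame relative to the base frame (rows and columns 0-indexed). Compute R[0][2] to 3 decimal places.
End-effector z-axis (col 2 of R) = (0.5000,-0.8660,0.0000)
R[0][2] = 0.5000

0.500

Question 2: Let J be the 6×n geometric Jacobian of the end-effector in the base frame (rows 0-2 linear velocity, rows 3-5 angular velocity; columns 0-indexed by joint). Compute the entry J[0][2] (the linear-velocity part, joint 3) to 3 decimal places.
-0.866

prismatic axis z_2 = (-0.8660,-0.5000,0.0000)
J_v[:, 2] = z_2; J_ω[:, 2] = (0,0,0)
entry J[0][2] = -0.8660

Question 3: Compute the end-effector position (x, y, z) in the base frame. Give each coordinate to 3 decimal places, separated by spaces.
1.402 -8.428 3.000

after link 1: o_1 = (1.7321, 1.0000, 0.0000)
after link 2: o_2 = (3.7321, -2.4641, 3.0000)
after link 3: o_3 = (4.8660, -6.4282, 3.0000)
after link 4: o_4 = (2.2679, -7.9282, -2.0000)
after link 5: o_5 = (1.4019, -8.4282, 3.0000)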